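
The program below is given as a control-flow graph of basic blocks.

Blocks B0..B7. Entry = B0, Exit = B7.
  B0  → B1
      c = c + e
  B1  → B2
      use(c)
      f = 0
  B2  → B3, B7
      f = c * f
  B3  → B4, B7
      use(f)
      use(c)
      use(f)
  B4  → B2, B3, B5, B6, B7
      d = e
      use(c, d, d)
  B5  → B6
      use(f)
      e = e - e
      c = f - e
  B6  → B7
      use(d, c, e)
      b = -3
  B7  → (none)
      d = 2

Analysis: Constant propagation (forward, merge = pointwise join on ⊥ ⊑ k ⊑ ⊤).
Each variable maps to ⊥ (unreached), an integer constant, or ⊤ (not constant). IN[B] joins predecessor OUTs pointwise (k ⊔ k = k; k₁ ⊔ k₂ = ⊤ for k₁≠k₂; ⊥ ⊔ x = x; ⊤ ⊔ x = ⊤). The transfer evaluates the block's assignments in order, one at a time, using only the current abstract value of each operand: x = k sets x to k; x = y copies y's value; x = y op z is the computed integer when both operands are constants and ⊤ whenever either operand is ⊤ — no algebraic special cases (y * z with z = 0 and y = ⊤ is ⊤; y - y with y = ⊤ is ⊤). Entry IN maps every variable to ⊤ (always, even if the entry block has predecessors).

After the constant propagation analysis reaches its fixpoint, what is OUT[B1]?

Per-block solution:
  B0: | IN=(all ⊤) | OUT=(all ⊤)
  B1: | IN=(all ⊤) | OUT={f:0; rest ⊤}
  B2: | IN=(all ⊤) | OUT=(all ⊤)
  B3: | IN=(all ⊤) | OUT=(all ⊤)
  B4: | IN=(all ⊤) | OUT=(all ⊤)
  B5: | IN=(all ⊤) | OUT=(all ⊤)
  B6: | IN=(all ⊤) | OUT={b:-3; rest ⊤}
  B7: | IN=(all ⊤) | OUT={d:2; rest ⊤}

Merge at B1: IN[B1] = OUT[B0] = {a: ⊤, b: ⊤, c: ⊤, d: ⊤, e: ⊤, f: ⊤}
Applying B1's transfer function to that IN value gives OUT[B1] (row B1 above).

Answer: {a: ⊤, b: ⊤, c: ⊤, d: ⊤, e: ⊤, f: 0}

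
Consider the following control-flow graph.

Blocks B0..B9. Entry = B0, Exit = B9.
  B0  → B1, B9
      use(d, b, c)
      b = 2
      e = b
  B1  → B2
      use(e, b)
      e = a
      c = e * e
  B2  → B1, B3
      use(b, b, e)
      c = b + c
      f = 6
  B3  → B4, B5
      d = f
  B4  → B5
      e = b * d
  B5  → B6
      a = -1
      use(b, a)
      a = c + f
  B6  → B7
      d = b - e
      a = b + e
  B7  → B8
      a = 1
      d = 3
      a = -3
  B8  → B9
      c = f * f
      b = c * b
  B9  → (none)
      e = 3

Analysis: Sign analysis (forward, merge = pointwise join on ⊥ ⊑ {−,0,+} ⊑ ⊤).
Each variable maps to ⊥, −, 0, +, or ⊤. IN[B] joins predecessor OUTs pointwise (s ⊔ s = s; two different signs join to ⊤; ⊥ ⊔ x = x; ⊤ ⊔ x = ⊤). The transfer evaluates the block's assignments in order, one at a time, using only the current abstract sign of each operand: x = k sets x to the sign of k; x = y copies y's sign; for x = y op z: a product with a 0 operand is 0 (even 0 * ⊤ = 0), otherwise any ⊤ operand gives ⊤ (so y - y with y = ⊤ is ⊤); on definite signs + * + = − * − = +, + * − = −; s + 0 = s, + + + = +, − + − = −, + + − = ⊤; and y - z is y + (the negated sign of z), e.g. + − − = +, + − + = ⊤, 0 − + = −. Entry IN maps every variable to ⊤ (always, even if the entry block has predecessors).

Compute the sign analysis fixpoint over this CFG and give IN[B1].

Answer: {a: ⊤, b: +, c: ⊤, d: ⊤, e: ⊤, f: ⊤}

Derivation:
Fixpoint table:
  B0: | IN=(all ⊤) | OUT={b:+, e:+; rest ⊤}
  B1: | IN={b:+; rest ⊤} | OUT={b:+; rest ⊤}
  B2: | IN={b:+; rest ⊤} | OUT={b:+, f:+; rest ⊤}
  B3: | IN={b:+, f:+; rest ⊤} | OUT={b:+, d:+, f:+; rest ⊤}
  B4: | IN={b:+, d:+, f:+; rest ⊤} | OUT={b:+, d:+, e:+, f:+; rest ⊤}
  B5: | IN={b:+, d:+, f:+; rest ⊤} | OUT={b:+, d:+, f:+; rest ⊤}
  B6: | IN={b:+, d:+, f:+; rest ⊤} | OUT={b:+, f:+; rest ⊤}
  B7: | IN={b:+, f:+; rest ⊤} | OUT={a:-, b:+, d:+, f:+; rest ⊤}
  B8: | IN={a:-, b:+, d:+, f:+; rest ⊤} | OUT={a:-, b:+, c:+, d:+, f:+; rest ⊤}
  B9: | IN={b:+; rest ⊤} | OUT={b:+, e:+; rest ⊤}

Merge at B1: IN[B1] = OUT[B0] ⊔ OUT[B2] = {a: ⊤, b: +, c: ⊤, d: ⊤, e: ⊤, f: ⊤}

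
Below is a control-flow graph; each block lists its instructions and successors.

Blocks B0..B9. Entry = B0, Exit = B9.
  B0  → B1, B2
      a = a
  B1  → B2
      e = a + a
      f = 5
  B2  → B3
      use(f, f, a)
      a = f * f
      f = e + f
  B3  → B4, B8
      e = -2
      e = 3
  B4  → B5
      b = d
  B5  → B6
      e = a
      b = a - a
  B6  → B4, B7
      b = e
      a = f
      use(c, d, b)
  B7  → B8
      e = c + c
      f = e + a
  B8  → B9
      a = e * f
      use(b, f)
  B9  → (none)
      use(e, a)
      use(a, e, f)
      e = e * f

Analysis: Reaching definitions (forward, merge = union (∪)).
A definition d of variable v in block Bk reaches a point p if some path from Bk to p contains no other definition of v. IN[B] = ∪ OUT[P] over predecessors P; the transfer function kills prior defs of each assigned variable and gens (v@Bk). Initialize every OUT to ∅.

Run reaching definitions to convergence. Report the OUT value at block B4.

Converged values:
  B0: | IN={} | OUT={a@B0}
  B1: | IN={a@B0} | OUT={a@B0, e@B1, f@B1}
  B2: | IN={a@B0, e@B1, f@B1} | OUT={a@B2, e@B1, f@B2}
  B3: | IN={a@B2, e@B1, f@B2} | OUT={a@B2, e@B3, f@B2}
  B4: | IN={a@B2, a@B6, b@B6, e@B3, e@B5, f@B2} | OUT={a@B2, a@B6, b@B4, e@B3, e@B5, f@B2}
  B5: | IN={a@B2, a@B6, b@B4, e@B3, e@B5, f@B2} | OUT={a@B2, a@B6, b@B5, e@B5, f@B2}
  B6: | IN={a@B2, a@B6, b@B5, e@B5, f@B2} | OUT={a@B6, b@B6, e@B5, f@B2}
  B7: | IN={a@B6, b@B6, e@B5, f@B2} | OUT={a@B6, b@B6, e@B7, f@B7}
  B8: | IN={a@B2, a@B6, b@B6, e@B3, e@B7, f@B2, f@B7} | OUT={a@B8, b@B6, e@B3, e@B7, f@B2, f@B7}
  B9: | IN={a@B8, b@B6, e@B3, e@B7, f@B2, f@B7} | OUT={a@B8, b@B6, e@B9, f@B2, f@B7}

Merge at B4: IN[B4] = OUT[B3] ⊔ OUT[B6] = {a@B2, a@B6, b@B6, e@B3, e@B5, f@B2}
Applying B4's transfer function to that IN value gives OUT[B4] (row B4 above).

Answer: {a@B2, a@B6, b@B4, e@B3, e@B5, f@B2}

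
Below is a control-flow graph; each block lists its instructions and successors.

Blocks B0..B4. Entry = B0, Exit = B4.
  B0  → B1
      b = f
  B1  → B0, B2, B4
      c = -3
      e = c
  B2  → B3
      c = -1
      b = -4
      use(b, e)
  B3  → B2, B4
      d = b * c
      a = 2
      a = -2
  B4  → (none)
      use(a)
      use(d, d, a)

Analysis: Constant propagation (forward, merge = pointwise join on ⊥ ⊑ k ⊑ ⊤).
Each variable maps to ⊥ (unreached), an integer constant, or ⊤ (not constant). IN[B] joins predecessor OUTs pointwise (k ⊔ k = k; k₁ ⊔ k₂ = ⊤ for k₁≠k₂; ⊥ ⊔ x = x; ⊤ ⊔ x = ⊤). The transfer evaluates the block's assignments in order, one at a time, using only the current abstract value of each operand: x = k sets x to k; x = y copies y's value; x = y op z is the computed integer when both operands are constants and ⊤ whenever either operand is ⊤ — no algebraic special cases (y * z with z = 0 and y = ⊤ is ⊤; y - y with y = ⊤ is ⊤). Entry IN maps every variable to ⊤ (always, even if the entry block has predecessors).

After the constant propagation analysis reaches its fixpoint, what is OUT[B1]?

Per-block solution:
  B0:  IN=(all ⊤)  OUT=(all ⊤)
  B1:  IN=(all ⊤)  OUT={c:-3, e:-3; rest ⊤}
  B2:  IN={e:-3; rest ⊤}  OUT={b:-4, c:-1, e:-3; rest ⊤}
  B3:  IN={b:-4, c:-1, e:-3; rest ⊤}  OUT={a:-2, b:-4, c:-1, d:4, e:-3; rest ⊤}
  B4:  IN={e:-3; rest ⊤}  OUT={e:-3; rest ⊤}

Merge at B1: IN[B1] = OUT[B0] = {a: ⊤, b: ⊤, c: ⊤, d: ⊤, e: ⊤, f: ⊤}
Applying B1's transfer function to that IN value gives OUT[B1] (row B1 above).

Answer: {a: ⊤, b: ⊤, c: -3, d: ⊤, e: -3, f: ⊤}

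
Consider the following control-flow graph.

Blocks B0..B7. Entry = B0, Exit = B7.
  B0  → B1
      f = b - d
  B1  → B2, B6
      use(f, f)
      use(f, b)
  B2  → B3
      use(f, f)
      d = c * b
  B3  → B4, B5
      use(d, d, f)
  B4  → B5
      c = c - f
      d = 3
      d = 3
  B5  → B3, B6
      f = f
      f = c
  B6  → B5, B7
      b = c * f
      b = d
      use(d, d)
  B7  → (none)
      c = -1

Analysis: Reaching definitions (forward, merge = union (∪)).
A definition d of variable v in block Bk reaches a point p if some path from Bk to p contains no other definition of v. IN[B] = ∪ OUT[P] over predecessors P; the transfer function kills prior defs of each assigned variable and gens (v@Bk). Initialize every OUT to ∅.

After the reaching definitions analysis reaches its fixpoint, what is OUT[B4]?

Answer: {b@B6, c@B4, d@B4, f@B0, f@B5}

Working:
Fixpoint table:
  B0:   IN={}   OUT={f@B0}
  B1:   IN={f@B0}   OUT={f@B0}
  B2:   IN={f@B0}   OUT={d@B2, f@B0}
  B3:   IN={b@B6, c@B4, d@B2, d@B4, f@B0, f@B5}   OUT={b@B6, c@B4, d@B2, d@B4, f@B0, f@B5}
  B4:   IN={b@B6, c@B4, d@B2, d@B4, f@B0, f@B5}   OUT={b@B6, c@B4, d@B4, f@B0, f@B5}
  B5:   IN={b@B6, c@B4, d@B2, d@B4, f@B0, f@B5}   OUT={b@B6, c@B4, d@B2, d@B4, f@B5}
  B6:   IN={b@B6, c@B4, d@B2, d@B4, f@B0, f@B5}   OUT={b@B6, c@B4, d@B2, d@B4, f@B0, f@B5}
  B7:   IN={b@B6, c@B4, d@B2, d@B4, f@B0, f@B5}   OUT={b@B6, c@B7, d@B2, d@B4, f@B0, f@B5}

Merge at B4: IN[B4] = OUT[B3] = {b@B6, c@B4, d@B2, d@B4, f@B0, f@B5}
Applying B4's transfer function to that IN value gives OUT[B4] (row B4 above).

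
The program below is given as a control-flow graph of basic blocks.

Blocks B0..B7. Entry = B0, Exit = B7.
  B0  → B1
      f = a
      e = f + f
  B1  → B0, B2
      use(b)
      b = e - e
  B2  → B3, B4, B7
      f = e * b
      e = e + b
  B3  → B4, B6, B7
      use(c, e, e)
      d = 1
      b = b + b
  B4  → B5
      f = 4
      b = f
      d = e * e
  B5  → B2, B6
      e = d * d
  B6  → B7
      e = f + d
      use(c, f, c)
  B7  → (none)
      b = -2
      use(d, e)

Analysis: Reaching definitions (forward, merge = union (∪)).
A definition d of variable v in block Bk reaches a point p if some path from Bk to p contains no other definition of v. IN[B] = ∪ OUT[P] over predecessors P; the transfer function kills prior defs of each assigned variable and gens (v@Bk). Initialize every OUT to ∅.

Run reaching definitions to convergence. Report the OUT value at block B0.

Per-block solution:
  B0:  IN={b@B1, e@B0, f@B0}  OUT={b@B1, e@B0, f@B0}
  B1:  IN={b@B1, e@B0, f@B0}  OUT={b@B1, e@B0, f@B0}
  B2:  IN={b@B1, b@B4, d@B4, e@B0, e@B5, f@B0, f@B4}  OUT={b@B1, b@B4, d@B4, e@B2, f@B2}
  B3:  IN={b@B1, b@B4, d@B4, e@B2, f@B2}  OUT={b@B3, d@B3, e@B2, f@B2}
  B4:  IN={b@B1, b@B3, b@B4, d@B3, d@B4, e@B2, f@B2}  OUT={b@B4, d@B4, e@B2, f@B4}
  B5:  IN={b@B4, d@B4, e@B2, f@B4}  OUT={b@B4, d@B4, e@B5, f@B4}
  B6:  IN={b@B3, b@B4, d@B3, d@B4, e@B2, e@B5, f@B2, f@B4}  OUT={b@B3, b@B4, d@B3, d@B4, e@B6, f@B2, f@B4}
  B7:  IN={b@B1, b@B3, b@B4, d@B3, d@B4, e@B2, e@B6, f@B2, f@B4}  OUT={b@B7, d@B3, d@B4, e@B2, e@B6, f@B2, f@B4}

Merge at B0 (entry node, so the boundary value {} is joined with the incoming edge(s)): IN[B0] = {} ⊔ OUT[B1] = {b@B1, e@B0, f@B0}
Applying B0's transfer function to that IN value gives OUT[B0] (row B0 above).

Answer: {b@B1, e@B0, f@B0}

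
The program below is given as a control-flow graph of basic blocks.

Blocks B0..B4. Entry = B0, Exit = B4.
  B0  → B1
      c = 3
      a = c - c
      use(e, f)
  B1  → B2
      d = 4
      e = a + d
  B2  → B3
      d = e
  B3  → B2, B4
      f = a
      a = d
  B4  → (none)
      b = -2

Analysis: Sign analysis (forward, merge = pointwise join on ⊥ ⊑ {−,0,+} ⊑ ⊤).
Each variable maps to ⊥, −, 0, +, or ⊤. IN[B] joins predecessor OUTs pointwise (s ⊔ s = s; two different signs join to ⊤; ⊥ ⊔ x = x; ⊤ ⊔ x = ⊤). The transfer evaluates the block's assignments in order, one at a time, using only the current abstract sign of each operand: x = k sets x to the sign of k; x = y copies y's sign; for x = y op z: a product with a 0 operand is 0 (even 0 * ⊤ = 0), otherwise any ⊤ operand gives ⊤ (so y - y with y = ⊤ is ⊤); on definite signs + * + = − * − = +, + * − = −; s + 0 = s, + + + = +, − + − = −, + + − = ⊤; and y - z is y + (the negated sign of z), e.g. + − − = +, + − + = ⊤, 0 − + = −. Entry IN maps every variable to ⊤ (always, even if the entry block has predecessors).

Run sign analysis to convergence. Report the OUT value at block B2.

Per-block solution:
  B0: | IN=(all ⊤) | OUT={c:+; rest ⊤}
  B1: | IN={c:+; rest ⊤} | OUT={c:+, d:+; rest ⊤}
  B2: | IN={c:+; rest ⊤} | OUT={c:+; rest ⊤}
  B3: | IN={c:+; rest ⊤} | OUT={c:+; rest ⊤}
  B4: | IN={c:+; rest ⊤} | OUT={b:-, c:+; rest ⊤}

Merge at B2: IN[B2] = OUT[B1] ⊔ OUT[B3] = {a: ⊤, b: ⊤, c: +, d: ⊤, e: ⊤, f: ⊤}
Applying B2's transfer function to that IN value gives OUT[B2] (row B2 above).

Answer: {a: ⊤, b: ⊤, c: +, d: ⊤, e: ⊤, f: ⊤}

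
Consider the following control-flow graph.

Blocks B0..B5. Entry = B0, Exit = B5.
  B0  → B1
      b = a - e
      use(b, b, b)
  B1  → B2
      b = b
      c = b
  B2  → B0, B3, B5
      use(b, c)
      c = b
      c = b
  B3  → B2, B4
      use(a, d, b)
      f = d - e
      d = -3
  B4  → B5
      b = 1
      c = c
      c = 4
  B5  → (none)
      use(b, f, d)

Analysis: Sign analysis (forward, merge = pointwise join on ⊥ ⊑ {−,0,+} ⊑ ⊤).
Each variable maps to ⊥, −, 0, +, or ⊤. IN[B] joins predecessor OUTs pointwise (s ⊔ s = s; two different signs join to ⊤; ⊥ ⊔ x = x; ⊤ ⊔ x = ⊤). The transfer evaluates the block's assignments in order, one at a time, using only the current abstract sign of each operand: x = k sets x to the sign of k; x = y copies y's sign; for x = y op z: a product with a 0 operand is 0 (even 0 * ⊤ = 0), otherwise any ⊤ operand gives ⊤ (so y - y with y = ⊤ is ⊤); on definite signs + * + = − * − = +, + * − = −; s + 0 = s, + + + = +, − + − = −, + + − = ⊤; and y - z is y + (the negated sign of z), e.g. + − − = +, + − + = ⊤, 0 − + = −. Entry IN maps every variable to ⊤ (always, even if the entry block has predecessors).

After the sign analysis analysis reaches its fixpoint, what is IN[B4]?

Answer: {a: ⊤, b: ⊤, c: ⊤, d: -, e: ⊤, f: ⊤}

Derivation:
Fixpoint table:
  B0: | IN=(all ⊤) | OUT=(all ⊤)
  B1: | IN=(all ⊤) | OUT=(all ⊤)
  B2: | IN=(all ⊤) | OUT=(all ⊤)
  B3: | IN=(all ⊤) | OUT={d:-; rest ⊤}
  B4: | IN={d:-; rest ⊤} | OUT={b:+, c:+, d:-; rest ⊤}
  B5: | IN=(all ⊤) | OUT=(all ⊤)

Merge at B4: IN[B4] = OUT[B3] = {a: ⊤, b: ⊤, c: ⊤, d: -, e: ⊤, f: ⊤}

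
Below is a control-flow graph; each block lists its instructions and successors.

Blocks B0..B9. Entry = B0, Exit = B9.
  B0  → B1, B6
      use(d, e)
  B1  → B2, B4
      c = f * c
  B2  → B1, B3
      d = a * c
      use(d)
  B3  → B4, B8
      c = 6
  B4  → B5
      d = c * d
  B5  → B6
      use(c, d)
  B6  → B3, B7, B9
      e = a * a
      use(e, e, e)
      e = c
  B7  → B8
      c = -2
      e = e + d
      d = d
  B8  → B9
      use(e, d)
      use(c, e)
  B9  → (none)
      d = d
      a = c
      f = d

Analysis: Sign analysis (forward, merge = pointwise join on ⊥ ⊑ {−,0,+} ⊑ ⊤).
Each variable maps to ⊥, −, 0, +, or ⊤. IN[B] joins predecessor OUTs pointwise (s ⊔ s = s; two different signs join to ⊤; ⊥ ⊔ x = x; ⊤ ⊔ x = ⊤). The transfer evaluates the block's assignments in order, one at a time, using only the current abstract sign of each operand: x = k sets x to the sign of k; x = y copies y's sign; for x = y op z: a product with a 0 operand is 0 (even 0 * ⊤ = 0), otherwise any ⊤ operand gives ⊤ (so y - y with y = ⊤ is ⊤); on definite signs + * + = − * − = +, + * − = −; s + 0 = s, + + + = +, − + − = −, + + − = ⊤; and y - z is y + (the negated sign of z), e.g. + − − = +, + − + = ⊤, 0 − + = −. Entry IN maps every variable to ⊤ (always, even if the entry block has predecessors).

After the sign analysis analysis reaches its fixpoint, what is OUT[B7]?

Per-block solution:
  B0:   IN=(all ⊤)   OUT=(all ⊤)
  B1:   IN=(all ⊤)   OUT=(all ⊤)
  B2:   IN=(all ⊤)   OUT=(all ⊤)
  B3:   IN=(all ⊤)   OUT={c:+; rest ⊤}
  B4:   IN=(all ⊤)   OUT=(all ⊤)
  B5:   IN=(all ⊤)   OUT=(all ⊤)
  B6:   IN=(all ⊤)   OUT=(all ⊤)
  B7:   IN=(all ⊤)   OUT={c:-; rest ⊤}
  B8:   IN=(all ⊤)   OUT=(all ⊤)
  B9:   IN=(all ⊤)   OUT=(all ⊤)

Merge at B7: IN[B7] = OUT[B6] = {a: ⊤, b: ⊤, c: ⊤, d: ⊤, e: ⊤, f: ⊤}
Applying B7's transfer function to that IN value gives OUT[B7] (row B7 above).

Answer: {a: ⊤, b: ⊤, c: -, d: ⊤, e: ⊤, f: ⊤}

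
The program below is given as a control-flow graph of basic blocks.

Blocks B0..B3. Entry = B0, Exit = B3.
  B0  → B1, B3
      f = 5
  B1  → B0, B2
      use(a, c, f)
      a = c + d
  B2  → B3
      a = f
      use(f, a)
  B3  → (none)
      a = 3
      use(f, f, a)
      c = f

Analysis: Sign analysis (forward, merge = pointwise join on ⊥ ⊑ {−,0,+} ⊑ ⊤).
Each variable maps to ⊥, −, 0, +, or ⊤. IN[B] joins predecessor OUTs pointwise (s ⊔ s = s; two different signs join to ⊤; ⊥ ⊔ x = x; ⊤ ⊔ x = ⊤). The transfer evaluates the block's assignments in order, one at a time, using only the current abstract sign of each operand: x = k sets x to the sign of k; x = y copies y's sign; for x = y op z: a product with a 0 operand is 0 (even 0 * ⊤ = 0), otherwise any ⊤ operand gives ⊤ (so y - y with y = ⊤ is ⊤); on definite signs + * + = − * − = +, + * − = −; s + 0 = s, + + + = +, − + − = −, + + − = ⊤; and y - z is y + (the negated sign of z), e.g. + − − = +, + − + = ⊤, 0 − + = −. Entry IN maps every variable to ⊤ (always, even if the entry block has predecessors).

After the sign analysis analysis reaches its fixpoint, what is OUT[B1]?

Per-block solution:
  B0:  IN=(all ⊤)  OUT={f:+; rest ⊤}
  B1:  IN={f:+; rest ⊤}  OUT={f:+; rest ⊤}
  B2:  IN={f:+; rest ⊤}  OUT={a:+, f:+; rest ⊤}
  B3:  IN={f:+; rest ⊤}  OUT={a:+, c:+, f:+; rest ⊤}

Merge at B1: IN[B1] = OUT[B0] = {a: ⊤, b: ⊤, c: ⊤, d: ⊤, e: ⊤, f: +}
Applying B1's transfer function to that IN value gives OUT[B1] (row B1 above).

Answer: {a: ⊤, b: ⊤, c: ⊤, d: ⊤, e: ⊤, f: +}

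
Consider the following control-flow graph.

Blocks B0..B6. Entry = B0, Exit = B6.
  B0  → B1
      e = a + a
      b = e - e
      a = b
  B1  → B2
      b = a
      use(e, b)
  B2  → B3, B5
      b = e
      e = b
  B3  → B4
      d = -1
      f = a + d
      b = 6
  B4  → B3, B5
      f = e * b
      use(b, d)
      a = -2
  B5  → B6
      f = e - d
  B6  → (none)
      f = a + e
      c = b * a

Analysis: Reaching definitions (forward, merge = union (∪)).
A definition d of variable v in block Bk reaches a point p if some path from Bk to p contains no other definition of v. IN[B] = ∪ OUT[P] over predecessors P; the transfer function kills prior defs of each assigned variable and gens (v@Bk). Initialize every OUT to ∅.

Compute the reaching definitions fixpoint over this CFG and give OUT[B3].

Answer: {a@B0, a@B4, b@B3, d@B3, e@B2, f@B3}

Trace:
Per-block solution:
  B0: | IN={} | OUT={a@B0, b@B0, e@B0}
  B1: | IN={a@B0, b@B0, e@B0} | OUT={a@B0, b@B1, e@B0}
  B2: | IN={a@B0, b@B1, e@B0} | OUT={a@B0, b@B2, e@B2}
  B3: | IN={a@B0, a@B4, b@B2, b@B3, d@B3, e@B2, f@B4} | OUT={a@B0, a@B4, b@B3, d@B3, e@B2, f@B3}
  B4: | IN={a@B0, a@B4, b@B3, d@B3, e@B2, f@B3} | OUT={a@B4, b@B3, d@B3, e@B2, f@B4}
  B5: | IN={a@B0, a@B4, b@B2, b@B3, d@B3, e@B2, f@B4} | OUT={a@B0, a@B4, b@B2, b@B3, d@B3, e@B2, f@B5}
  B6: | IN={a@B0, a@B4, b@B2, b@B3, d@B3, e@B2, f@B5} | OUT={a@B0, a@B4, b@B2, b@B3, c@B6, d@B3, e@B2, f@B6}

Merge at B3: IN[B3] = OUT[B2] ⊔ OUT[B4] = {a@B0, a@B4, b@B2, b@B3, d@B3, e@B2, f@B4}
Applying B3's transfer function to that IN value gives OUT[B3] (row B3 above).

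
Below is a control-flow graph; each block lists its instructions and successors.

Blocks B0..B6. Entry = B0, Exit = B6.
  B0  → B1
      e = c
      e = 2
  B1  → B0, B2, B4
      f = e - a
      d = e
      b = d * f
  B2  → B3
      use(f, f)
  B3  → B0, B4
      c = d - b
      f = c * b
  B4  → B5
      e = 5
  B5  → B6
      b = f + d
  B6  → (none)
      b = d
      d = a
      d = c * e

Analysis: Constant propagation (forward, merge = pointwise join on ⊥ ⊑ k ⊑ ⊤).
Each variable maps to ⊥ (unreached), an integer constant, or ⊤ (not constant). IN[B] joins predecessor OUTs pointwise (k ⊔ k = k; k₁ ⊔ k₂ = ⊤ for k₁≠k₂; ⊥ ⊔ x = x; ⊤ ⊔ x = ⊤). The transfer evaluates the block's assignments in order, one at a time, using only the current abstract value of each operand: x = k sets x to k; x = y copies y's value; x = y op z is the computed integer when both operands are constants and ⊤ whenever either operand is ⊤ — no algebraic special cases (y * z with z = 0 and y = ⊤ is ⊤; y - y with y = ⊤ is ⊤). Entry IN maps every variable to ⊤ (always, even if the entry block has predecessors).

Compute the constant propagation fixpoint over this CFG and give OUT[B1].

Answer: {a: ⊤, b: ⊤, c: ⊤, d: 2, e: 2, f: ⊤}

Trace:
Fixpoint table:
  B0: | IN=(all ⊤) | OUT={e:2; rest ⊤}
  B1: | IN={e:2; rest ⊤} | OUT={d:2, e:2; rest ⊤}
  B2: | IN={d:2, e:2; rest ⊤} | OUT={d:2, e:2; rest ⊤}
  B3: | IN={d:2, e:2; rest ⊤} | OUT={d:2, e:2; rest ⊤}
  B4: | IN={d:2, e:2; rest ⊤} | OUT={d:2, e:5; rest ⊤}
  B5: | IN={d:2, e:5; rest ⊤} | OUT={d:2, e:5; rest ⊤}
  B6: | IN={d:2, e:5; rest ⊤} | OUT={b:2, e:5; rest ⊤}

Merge at B1: IN[B1] = OUT[B0] = {a: ⊤, b: ⊤, c: ⊤, d: ⊤, e: 2, f: ⊤}
Applying B1's transfer function to that IN value gives OUT[B1] (row B1 above).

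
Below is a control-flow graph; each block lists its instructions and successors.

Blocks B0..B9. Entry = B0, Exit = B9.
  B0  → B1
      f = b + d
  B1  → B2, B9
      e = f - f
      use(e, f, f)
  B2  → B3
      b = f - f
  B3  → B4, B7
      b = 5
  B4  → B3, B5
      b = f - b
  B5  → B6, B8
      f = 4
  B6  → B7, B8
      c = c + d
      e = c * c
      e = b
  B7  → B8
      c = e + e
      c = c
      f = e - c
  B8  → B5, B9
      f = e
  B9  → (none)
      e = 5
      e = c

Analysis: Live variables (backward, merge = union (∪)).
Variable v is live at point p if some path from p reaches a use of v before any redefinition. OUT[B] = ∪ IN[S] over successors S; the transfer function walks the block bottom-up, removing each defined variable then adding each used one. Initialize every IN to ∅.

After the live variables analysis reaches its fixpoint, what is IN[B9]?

Fixpoint table:
  B0:   IN={b, c, d}   OUT={c, d, f}
  B1:   IN={c, d, f}   OUT={c, d, e, f}
  B2:   IN={c, d, e, f}   OUT={c, d, e, f}
  B3:   IN={c, d, e, f}   OUT={b, c, d, e, f}
  B4:   IN={b, c, d, e, f}   OUT={b, c, d, e, f}
  B5:   IN={b, c, d, e}   OUT={b, c, d, e}
  B6:   IN={b, c, d}   OUT={b, c, d, e}
  B7:   IN={b, d, e}   OUT={b, c, d, e}
  B8:   IN={b, c, d, e}   OUT={b, c, d, e}
  B9:   IN={c}   OUT={}

B9 is the boundary node: OUT[B9] = {}
Applying B9's transfer function to that OUT value gives IN[B9] (row B9 above).

Answer: {c}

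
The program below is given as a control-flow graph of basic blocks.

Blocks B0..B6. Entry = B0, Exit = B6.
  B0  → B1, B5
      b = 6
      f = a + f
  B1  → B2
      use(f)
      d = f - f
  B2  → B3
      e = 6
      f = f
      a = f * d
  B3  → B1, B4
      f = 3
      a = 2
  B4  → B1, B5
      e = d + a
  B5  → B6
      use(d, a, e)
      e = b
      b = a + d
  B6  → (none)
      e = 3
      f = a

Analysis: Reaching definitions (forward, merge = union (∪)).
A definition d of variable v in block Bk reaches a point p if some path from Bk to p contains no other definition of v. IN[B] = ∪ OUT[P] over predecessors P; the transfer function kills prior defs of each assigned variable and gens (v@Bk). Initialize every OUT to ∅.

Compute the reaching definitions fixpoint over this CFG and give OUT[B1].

Converged values:
  B0:   IN={}   OUT={b@B0, f@B0}
  B1:   IN={a@B3, b@B0, d@B1, e@B2, e@B4, f@B0, f@B3}   OUT={a@B3, b@B0, d@B1, e@B2, e@B4, f@B0, f@B3}
  B2:   IN={a@B3, b@B0, d@B1, e@B2, e@B4, f@B0, f@B3}   OUT={a@B2, b@B0, d@B1, e@B2, f@B2}
  B3:   IN={a@B2, b@B0, d@B1, e@B2, f@B2}   OUT={a@B3, b@B0, d@B1, e@B2, f@B3}
  B4:   IN={a@B3, b@B0, d@B1, e@B2, f@B3}   OUT={a@B3, b@B0, d@B1, e@B4, f@B3}
  B5:   IN={a@B3, b@B0, d@B1, e@B4, f@B0, f@B3}   OUT={a@B3, b@B5, d@B1, e@B5, f@B0, f@B3}
  B6:   IN={a@B3, b@B5, d@B1, e@B5, f@B0, f@B3}   OUT={a@B3, b@B5, d@B1, e@B6, f@B6}

Merge at B1: IN[B1] = OUT[B0] ⊔ OUT[B3] ⊔ OUT[B4] = {a@B3, b@B0, d@B1, e@B2, e@B4, f@B0, f@B3}
Applying B1's transfer function to that IN value gives OUT[B1] (row B1 above).

Answer: {a@B3, b@B0, d@B1, e@B2, e@B4, f@B0, f@B3}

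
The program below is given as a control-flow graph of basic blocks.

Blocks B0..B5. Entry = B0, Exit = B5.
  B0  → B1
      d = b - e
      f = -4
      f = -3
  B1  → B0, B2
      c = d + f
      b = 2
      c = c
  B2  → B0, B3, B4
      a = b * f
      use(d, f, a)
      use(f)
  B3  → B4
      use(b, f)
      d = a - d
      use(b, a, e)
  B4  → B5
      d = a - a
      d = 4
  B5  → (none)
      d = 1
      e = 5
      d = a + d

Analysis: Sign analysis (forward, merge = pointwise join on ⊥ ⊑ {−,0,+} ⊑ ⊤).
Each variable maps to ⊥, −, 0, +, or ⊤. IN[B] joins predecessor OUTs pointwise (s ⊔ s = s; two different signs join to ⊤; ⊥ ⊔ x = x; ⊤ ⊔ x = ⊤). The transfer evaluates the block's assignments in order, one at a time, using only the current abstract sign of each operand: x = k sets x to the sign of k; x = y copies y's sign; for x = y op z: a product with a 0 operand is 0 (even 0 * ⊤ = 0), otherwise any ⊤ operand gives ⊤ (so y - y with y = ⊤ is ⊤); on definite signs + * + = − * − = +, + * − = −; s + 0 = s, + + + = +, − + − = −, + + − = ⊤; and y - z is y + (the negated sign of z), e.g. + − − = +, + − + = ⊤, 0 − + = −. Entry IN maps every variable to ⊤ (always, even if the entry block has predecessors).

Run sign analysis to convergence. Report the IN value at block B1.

Fixpoint table:
  B0:   IN=(all ⊤)   OUT={f:-; rest ⊤}
  B1:   IN={f:-; rest ⊤}   OUT={b:+, f:-; rest ⊤}
  B2:   IN={b:+, f:-; rest ⊤}   OUT={a:-, b:+, f:-; rest ⊤}
  B3:   IN={a:-, b:+, f:-; rest ⊤}   OUT={a:-, b:+, f:-; rest ⊤}
  B4:   IN={a:-, b:+, f:-; rest ⊤}   OUT={a:-, b:+, d:+, f:-; rest ⊤}
  B5:   IN={a:-, b:+, d:+, f:-; rest ⊤}   OUT={a:-, b:+, e:+, f:-; rest ⊤}

Merge at B1: IN[B1] = OUT[B0] = {a: ⊤, b: ⊤, c: ⊤, d: ⊤, e: ⊤, f: -}

Answer: {a: ⊤, b: ⊤, c: ⊤, d: ⊤, e: ⊤, f: -}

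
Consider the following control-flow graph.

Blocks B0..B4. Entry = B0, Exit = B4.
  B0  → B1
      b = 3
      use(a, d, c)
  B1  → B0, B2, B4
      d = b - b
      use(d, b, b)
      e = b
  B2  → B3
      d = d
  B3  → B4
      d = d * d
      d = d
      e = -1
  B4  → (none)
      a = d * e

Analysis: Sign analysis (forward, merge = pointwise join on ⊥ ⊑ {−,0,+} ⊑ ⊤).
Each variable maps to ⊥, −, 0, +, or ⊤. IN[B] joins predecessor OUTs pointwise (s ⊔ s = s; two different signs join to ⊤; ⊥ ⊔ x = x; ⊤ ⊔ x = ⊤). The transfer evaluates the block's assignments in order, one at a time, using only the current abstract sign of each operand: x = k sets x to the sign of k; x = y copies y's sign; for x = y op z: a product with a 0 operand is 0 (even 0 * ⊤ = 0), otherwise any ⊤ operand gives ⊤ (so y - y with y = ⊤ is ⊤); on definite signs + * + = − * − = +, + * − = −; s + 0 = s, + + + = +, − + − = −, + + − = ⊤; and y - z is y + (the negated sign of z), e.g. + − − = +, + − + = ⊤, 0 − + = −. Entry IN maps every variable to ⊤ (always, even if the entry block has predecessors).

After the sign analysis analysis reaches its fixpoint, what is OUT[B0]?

Converged values:
  B0:  IN=(all ⊤)  OUT={b:+; rest ⊤}
  B1:  IN={b:+; rest ⊤}  OUT={b:+, e:+; rest ⊤}
  B2:  IN={b:+, e:+; rest ⊤}  OUT={b:+, e:+; rest ⊤}
  B3:  IN={b:+, e:+; rest ⊤}  OUT={b:+, e:-; rest ⊤}
  B4:  IN={b:+; rest ⊤}  OUT={b:+; rest ⊤}

Merge at B0 (entry node, so the boundary value (all ⊤) is joined with the incoming edge(s)): IN[B0] = (all ⊤) ⊔ OUT[B1] = {a: ⊤, b: ⊤, c: ⊤, d: ⊤, e: ⊤, f: ⊤}
Applying B0's transfer function to that IN value gives OUT[B0] (row B0 above).

Answer: {a: ⊤, b: +, c: ⊤, d: ⊤, e: ⊤, f: ⊤}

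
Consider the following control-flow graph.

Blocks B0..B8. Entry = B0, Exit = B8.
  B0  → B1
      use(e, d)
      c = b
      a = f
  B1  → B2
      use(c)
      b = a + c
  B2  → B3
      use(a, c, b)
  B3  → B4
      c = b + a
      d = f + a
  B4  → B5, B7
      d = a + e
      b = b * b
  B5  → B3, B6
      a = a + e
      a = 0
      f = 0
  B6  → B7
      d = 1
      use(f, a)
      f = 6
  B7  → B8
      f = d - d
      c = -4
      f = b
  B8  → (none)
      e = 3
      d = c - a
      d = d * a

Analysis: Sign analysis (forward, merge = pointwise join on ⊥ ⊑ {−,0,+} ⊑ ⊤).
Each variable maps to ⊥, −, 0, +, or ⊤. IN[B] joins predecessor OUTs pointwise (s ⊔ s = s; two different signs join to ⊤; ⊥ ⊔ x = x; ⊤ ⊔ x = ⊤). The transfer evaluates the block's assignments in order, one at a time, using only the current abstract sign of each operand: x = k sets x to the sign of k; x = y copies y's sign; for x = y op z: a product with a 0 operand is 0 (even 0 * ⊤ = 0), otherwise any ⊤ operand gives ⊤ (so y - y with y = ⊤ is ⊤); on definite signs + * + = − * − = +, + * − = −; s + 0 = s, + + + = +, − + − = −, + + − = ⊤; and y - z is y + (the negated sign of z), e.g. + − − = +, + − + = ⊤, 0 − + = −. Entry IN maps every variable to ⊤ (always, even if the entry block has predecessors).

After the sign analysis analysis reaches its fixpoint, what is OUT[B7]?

Fixpoint table:
  B0: | IN=(all ⊤) | OUT=(all ⊤)
  B1: | IN=(all ⊤) | OUT=(all ⊤)
  B2: | IN=(all ⊤) | OUT=(all ⊤)
  B3: | IN=(all ⊤) | OUT=(all ⊤)
  B4: | IN=(all ⊤) | OUT=(all ⊤)
  B5: | IN=(all ⊤) | OUT={a:0, f:0; rest ⊤}
  B6: | IN={a:0, f:0; rest ⊤} | OUT={a:0, d:+, f:+; rest ⊤}
  B7: | IN=(all ⊤) | OUT={c:-; rest ⊤}
  B8: | IN={c:-; rest ⊤} | OUT={c:-, e:+; rest ⊤}

Merge at B7: IN[B7] = OUT[B4] ⊔ OUT[B6] = {a: ⊤, b: ⊤, c: ⊤, d: ⊤, e: ⊤, f: ⊤}
Applying B7's transfer function to that IN value gives OUT[B7] (row B7 above).

Answer: {a: ⊤, b: ⊤, c: -, d: ⊤, e: ⊤, f: ⊤}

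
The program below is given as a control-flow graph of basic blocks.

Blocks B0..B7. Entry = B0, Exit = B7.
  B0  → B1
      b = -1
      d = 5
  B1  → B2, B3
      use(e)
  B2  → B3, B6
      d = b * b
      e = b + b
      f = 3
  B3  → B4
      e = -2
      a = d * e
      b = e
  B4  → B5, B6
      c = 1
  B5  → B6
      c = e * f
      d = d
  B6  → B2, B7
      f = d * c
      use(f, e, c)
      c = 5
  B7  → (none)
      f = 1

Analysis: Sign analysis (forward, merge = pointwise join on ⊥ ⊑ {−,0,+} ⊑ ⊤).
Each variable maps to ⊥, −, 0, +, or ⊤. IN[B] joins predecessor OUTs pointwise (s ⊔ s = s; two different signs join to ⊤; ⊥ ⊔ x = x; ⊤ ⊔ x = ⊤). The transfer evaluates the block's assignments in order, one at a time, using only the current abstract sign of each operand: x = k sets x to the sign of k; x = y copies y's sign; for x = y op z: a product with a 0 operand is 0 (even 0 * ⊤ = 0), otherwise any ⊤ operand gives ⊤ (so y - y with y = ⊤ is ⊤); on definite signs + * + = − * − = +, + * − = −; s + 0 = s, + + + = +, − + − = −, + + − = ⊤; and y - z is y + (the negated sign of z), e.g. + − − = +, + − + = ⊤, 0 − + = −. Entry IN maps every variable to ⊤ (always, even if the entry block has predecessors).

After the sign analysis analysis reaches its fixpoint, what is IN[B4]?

Per-block solution:
  B0: | IN=(all ⊤) | OUT={b:-, d:+; rest ⊤}
  B1: | IN={b:-, d:+; rest ⊤} | OUT={b:-, d:+; rest ⊤}
  B2: | IN={b:-, d:+; rest ⊤} | OUT={b:-, d:+, e:-, f:+; rest ⊤}
  B3: | IN={b:-, d:+; rest ⊤} | OUT={a:-, b:-, d:+, e:-; rest ⊤}
  B4: | IN={a:-, b:-, d:+, e:-; rest ⊤} | OUT={a:-, b:-, c:+, d:+, e:-; rest ⊤}
  B5: | IN={a:-, b:-, c:+, d:+, e:-; rest ⊤} | OUT={a:-, b:-, d:+, e:-; rest ⊤}
  B6: | IN={b:-, d:+, e:-; rest ⊤} | OUT={b:-, c:+, d:+, e:-; rest ⊤}
  B7: | IN={b:-, c:+, d:+, e:-; rest ⊤} | OUT={b:-, c:+, d:+, e:-, f:+; rest ⊤}

Merge at B4: IN[B4] = OUT[B3] = {a: -, b: -, c: ⊤, d: +, e: -, f: ⊤}

Answer: {a: -, b: -, c: ⊤, d: +, e: -, f: ⊤}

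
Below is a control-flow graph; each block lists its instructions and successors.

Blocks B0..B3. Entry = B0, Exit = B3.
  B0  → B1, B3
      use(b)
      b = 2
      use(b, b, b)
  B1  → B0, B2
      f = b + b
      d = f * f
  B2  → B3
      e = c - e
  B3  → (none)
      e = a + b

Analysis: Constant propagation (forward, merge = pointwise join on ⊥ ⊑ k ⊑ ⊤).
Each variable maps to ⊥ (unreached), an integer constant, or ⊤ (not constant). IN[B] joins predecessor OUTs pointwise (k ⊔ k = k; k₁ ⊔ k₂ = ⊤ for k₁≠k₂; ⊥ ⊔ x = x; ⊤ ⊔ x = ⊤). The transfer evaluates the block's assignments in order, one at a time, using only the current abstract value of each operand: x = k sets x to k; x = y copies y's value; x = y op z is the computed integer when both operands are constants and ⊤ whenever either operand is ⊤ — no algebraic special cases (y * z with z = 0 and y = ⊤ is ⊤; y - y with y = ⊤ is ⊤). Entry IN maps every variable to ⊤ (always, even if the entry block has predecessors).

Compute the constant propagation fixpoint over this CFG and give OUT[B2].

Answer: {a: ⊤, b: 2, c: ⊤, d: 16, e: ⊤, f: 4}

Working:
Per-block solution:
  B0:   IN=(all ⊤)   OUT={b:2; rest ⊤}
  B1:   IN={b:2; rest ⊤}   OUT={b:2, d:16, f:4; rest ⊤}
  B2:   IN={b:2, d:16, f:4; rest ⊤}   OUT={b:2, d:16, f:4; rest ⊤}
  B3:   IN={b:2; rest ⊤}   OUT={b:2; rest ⊤}

Merge at B2: IN[B2] = OUT[B1] = {a: ⊤, b: 2, c: ⊤, d: 16, e: ⊤, f: 4}
Applying B2's transfer function to that IN value gives OUT[B2] (row B2 above).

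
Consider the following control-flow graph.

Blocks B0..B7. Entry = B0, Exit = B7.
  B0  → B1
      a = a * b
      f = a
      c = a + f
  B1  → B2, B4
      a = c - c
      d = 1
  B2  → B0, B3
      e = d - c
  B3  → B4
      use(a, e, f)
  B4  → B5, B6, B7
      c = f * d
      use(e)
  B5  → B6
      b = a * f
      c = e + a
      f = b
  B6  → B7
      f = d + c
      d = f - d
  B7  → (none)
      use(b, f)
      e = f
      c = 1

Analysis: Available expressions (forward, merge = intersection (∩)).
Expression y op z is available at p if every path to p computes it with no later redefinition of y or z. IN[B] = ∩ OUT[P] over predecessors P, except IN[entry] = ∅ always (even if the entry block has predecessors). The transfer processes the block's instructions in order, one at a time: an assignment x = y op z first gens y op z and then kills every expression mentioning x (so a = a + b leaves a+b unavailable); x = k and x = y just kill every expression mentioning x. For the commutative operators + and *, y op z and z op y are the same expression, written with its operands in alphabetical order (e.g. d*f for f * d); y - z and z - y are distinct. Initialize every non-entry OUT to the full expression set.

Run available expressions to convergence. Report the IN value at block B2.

Answer: {c-c}

Working:
Fixpoint table:
  B0:  IN={}  OUT={a+f}
  B1:  IN={a+f}  OUT={c-c}
  B2:  IN={c-c}  OUT={c-c, d-c}
  B3:  IN={c-c, d-c}  OUT={c-c, d-c}
  B4:  IN={c-c}  OUT={d*f}
  B5:  IN={d*f}  OUT={a+e}
  B6:  IN={}  OUT={}
  B7:  IN={}  OUT={}

Merge at B2: IN[B2] = OUT[B1] = {c-c}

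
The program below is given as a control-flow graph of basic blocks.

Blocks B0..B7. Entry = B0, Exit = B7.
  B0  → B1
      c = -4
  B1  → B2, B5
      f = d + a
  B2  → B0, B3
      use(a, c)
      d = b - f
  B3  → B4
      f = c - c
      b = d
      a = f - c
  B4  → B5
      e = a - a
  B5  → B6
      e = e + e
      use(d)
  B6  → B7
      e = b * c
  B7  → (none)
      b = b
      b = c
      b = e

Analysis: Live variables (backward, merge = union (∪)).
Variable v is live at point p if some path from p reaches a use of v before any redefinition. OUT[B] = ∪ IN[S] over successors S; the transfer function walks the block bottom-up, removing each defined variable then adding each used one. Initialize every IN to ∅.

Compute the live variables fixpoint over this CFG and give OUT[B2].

Answer: {a, b, c, d, e}

Trace:
Fixpoint table:
  B0:   IN={a, b, d, e}   OUT={a, b, c, d, e}
  B1:   IN={a, b, c, d, e}   OUT={a, b, c, d, e, f}
  B2:   IN={a, b, c, e, f}   OUT={a, b, c, d, e}
  B3:   IN={c, d}   OUT={a, b, c, d}
  B4:   IN={a, b, c, d}   OUT={b, c, d, e}
  B5:   IN={b, c, d, e}   OUT={b, c}
  B6:   IN={b, c}   OUT={b, c, e}
  B7:   IN={b, c, e}   OUT={}

Merge at B2: OUT[B2] = IN[B0] ⊔ IN[B3] = {a, b, c, d, e}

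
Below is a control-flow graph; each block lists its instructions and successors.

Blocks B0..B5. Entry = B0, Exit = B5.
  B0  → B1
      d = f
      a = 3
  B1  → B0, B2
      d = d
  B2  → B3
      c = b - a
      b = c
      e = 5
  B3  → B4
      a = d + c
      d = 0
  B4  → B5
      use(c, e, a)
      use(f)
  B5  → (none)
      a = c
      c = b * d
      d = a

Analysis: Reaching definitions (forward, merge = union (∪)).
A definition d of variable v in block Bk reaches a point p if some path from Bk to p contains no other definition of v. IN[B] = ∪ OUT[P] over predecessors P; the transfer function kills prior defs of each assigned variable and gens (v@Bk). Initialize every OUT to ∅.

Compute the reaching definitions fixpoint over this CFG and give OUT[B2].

Fixpoint table:
  B0:  IN={a@B0, d@B1}  OUT={a@B0, d@B0}
  B1:  IN={a@B0, d@B0}  OUT={a@B0, d@B1}
  B2:  IN={a@B0, d@B1}  OUT={a@B0, b@B2, c@B2, d@B1, e@B2}
  B3:  IN={a@B0, b@B2, c@B2, d@B1, e@B2}  OUT={a@B3, b@B2, c@B2, d@B3, e@B2}
  B4:  IN={a@B3, b@B2, c@B2, d@B3, e@B2}  OUT={a@B3, b@B2, c@B2, d@B3, e@B2}
  B5:  IN={a@B3, b@B2, c@B2, d@B3, e@B2}  OUT={a@B5, b@B2, c@B5, d@B5, e@B2}

Merge at B2: IN[B2] = OUT[B1] = {a@B0, d@B1}
Applying B2's transfer function to that IN value gives OUT[B2] (row B2 above).

Answer: {a@B0, b@B2, c@B2, d@B1, e@B2}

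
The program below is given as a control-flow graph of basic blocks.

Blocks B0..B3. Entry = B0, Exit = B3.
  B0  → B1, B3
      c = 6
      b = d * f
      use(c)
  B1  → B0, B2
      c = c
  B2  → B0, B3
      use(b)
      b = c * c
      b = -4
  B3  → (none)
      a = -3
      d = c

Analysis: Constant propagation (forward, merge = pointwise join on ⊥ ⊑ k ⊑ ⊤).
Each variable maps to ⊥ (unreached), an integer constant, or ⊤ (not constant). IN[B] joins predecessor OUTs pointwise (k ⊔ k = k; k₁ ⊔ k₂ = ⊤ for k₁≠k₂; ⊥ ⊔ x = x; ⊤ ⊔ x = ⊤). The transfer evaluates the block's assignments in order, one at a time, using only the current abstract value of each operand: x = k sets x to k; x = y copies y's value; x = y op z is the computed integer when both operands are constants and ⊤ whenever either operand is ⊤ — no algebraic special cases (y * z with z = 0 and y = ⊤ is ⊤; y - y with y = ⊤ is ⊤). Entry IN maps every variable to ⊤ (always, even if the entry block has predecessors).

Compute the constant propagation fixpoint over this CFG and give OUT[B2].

Answer: {a: ⊤, b: -4, c: 6, d: ⊤, e: ⊤, f: ⊤}

Working:
Converged values:
  B0:   IN=(all ⊤)   OUT={c:6; rest ⊤}
  B1:   IN={c:6; rest ⊤}   OUT={c:6; rest ⊤}
  B2:   IN={c:6; rest ⊤}   OUT={b:-4, c:6; rest ⊤}
  B3:   IN={c:6; rest ⊤}   OUT={a:-3, c:6, d:6; rest ⊤}

Merge at B2: IN[B2] = OUT[B1] = {a: ⊤, b: ⊤, c: 6, d: ⊤, e: ⊤, f: ⊤}
Applying B2's transfer function to that IN value gives OUT[B2] (row B2 above).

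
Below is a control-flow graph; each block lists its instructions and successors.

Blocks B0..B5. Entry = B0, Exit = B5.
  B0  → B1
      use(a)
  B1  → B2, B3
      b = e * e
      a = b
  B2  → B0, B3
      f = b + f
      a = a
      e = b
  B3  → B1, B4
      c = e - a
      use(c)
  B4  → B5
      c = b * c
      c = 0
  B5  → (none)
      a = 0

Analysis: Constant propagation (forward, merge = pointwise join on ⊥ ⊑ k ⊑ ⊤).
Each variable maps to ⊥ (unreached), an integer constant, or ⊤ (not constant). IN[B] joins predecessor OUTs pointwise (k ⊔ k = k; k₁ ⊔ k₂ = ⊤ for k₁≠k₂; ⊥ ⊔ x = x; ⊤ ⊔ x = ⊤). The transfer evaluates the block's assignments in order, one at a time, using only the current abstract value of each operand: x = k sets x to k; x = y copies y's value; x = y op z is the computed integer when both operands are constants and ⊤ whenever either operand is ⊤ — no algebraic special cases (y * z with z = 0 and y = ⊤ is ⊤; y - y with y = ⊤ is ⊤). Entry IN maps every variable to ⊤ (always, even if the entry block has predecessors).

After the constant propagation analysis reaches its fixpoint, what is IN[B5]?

Fixpoint table:
  B0:   IN=(all ⊤)   OUT=(all ⊤)
  B1:   IN=(all ⊤)   OUT=(all ⊤)
  B2:   IN=(all ⊤)   OUT=(all ⊤)
  B3:   IN=(all ⊤)   OUT=(all ⊤)
  B4:   IN=(all ⊤)   OUT={c:0; rest ⊤}
  B5:   IN={c:0; rest ⊤}   OUT={a:0, c:0; rest ⊤}

Merge at B5: IN[B5] = OUT[B4] = {a: ⊤, b: ⊤, c: 0, d: ⊤, e: ⊤, f: ⊤}

Answer: {a: ⊤, b: ⊤, c: 0, d: ⊤, e: ⊤, f: ⊤}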